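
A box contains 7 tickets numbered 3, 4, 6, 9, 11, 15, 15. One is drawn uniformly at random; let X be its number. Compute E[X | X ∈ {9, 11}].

P(X ∈ {9, 11}) = 2/7.
Σ over the event: 9·1/7 + 11·1/7 = 20/7.
E[X | X ∈ {9, 11}] = (20/7) / (2/7) = 10.

10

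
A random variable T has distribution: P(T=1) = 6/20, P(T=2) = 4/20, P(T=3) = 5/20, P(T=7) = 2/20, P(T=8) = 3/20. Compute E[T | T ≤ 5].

29/15

P(T ≤ 5) = 3/4.
Σ over the event: 1·3/10 + 2·1/5 + 3·1/4 = 29/20.
E[T | T ≤ 5] = (29/20) / (3/4) = 29/15.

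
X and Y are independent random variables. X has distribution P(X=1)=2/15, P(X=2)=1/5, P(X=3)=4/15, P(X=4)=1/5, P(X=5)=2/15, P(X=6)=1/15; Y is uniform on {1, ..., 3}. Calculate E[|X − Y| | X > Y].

63/29

P(X > Y) = 29/45.
Summing |X−Y|·P(x,y) over outcomes with X > Y gives 7/5.
E[|X − Y| | X > Y] = (7/5) / (29/45) = 63/29.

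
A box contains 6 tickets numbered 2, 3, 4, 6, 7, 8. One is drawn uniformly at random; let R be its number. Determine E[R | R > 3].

25/4

P(R > 3) = 2/3.
Σ over the event: 4·1/6 + 6·1/6 + 7·1/6 + 8·1/6 = 25/6.
E[R | R > 3] = (25/6) / (2/3) = 25/4.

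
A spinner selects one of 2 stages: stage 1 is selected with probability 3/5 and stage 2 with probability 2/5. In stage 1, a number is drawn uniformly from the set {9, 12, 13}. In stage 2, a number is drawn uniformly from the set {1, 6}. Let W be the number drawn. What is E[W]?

E[W | stage 1] = (9+12+13)/3 = 34/3.
E[W | stage 2] = (1+6)/2 = 7/2.
E[W] = (3/5)·(34/3) + (2/5)·(7/2) = 41/5.

41/5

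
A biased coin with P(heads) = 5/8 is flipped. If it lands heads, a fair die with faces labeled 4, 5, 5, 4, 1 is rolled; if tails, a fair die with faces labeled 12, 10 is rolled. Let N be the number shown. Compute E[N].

E[N | heads] = (4+5+5+4+1)/5 = 19/5.
E[N | tails] = (12+10)/2 = 11.
E[N] = (5/8)·(19/5) + (3/8)·(11) = 13/2.

13/2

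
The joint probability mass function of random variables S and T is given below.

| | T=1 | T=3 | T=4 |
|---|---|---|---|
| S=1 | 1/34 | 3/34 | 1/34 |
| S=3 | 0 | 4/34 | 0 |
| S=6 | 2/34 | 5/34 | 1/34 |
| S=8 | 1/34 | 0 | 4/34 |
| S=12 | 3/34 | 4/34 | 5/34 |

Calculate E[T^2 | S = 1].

P(S = 1) = 5/34.
Σ T^2·P over the event = 1·(1/34) + 9·(3/34) + 16·(1/34) = 22/17.
E[T^2 | S = 1] = (22/17) / (5/34) = 44/5.

44/5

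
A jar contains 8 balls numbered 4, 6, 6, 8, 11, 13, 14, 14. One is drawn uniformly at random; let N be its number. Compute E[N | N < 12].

7

P(N < 12) = 5/8.
Σ over the event: 4·1/8 + 6·1/4 + 8·1/8 + 11·1/8 = 35/8.
E[N | N < 12] = (35/8) / (5/8) = 7.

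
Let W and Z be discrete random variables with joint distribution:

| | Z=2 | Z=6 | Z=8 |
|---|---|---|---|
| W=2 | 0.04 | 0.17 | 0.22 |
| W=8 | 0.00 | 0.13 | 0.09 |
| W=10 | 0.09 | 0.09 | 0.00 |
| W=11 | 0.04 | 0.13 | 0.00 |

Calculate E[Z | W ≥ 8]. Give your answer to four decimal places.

5.4035

P(W ≥ 8) = 0.57.
Σ Z·P over the event = 6·(0.13) + 8·(0.09) + 2·(0.09) + 6·(0.09) + 2·(0.04) + 6·(0.13) = 3.08.
E[Z | W ≥ 8] = (3.08) / (0.57) = 5.4035.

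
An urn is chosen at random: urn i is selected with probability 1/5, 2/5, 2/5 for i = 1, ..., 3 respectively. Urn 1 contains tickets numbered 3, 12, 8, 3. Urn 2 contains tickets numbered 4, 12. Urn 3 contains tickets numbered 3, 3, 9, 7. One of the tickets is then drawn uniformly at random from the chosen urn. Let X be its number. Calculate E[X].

E[X | urn 1] = (3+12+8+3)/4 = 13/2.
E[X | urn 2] = (4+12)/2 = 8.
E[X | urn 3] = (3+3+9+7)/4 = 11/2.
E[X] = (1/5)·(13/2) + (2/5)·(8) + (2/5)·(11/2) = 67/10.

67/10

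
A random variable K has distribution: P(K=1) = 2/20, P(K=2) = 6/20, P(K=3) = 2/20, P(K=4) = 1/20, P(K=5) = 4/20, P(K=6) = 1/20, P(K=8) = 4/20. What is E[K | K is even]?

9/2

P(K is even) = 3/5.
Σ over the event: 2·3/10 + 4·1/20 + 6·1/20 + 8·1/5 = 27/10.
E[K | K is even] = (27/10) / (3/5) = 9/2.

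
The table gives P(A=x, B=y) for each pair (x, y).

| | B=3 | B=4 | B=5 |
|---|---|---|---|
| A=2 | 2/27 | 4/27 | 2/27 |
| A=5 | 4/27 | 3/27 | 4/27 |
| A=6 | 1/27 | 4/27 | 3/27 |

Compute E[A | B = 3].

30/7

P(B = 3) = 7/27.
Σ A·P over the event = 2·(2/27) + 5·(4/27) + 6·(1/27) = 10/9.
E[A | B = 3] = (10/9) / (7/27) = 30/7.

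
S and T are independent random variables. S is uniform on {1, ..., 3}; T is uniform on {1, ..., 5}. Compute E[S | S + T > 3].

13/6

P(S + T > 3) = 4/5.
Summing S·P(x,y) over outcomes with S + T > 3 gives 26/15.
E[S | S + T > 3] = (26/15) / (4/5) = 13/6.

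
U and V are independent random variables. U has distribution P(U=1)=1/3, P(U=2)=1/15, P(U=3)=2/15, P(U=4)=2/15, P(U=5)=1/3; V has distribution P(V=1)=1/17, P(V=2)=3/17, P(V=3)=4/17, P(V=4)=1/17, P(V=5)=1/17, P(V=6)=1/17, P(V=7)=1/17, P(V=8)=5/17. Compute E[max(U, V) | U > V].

P(U > V) = 14/51.
Summing max(U,V)·P(x,y) over outcomes with U > V gives 21/17.
E[max(U, V) | U > V] = (21/17) / (14/51) = 9/2.

9/2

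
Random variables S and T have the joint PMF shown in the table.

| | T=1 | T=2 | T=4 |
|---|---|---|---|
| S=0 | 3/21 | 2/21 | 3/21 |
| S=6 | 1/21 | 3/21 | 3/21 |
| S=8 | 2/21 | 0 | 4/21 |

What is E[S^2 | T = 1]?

P(T = 1) = 2/7.
Σ S^2·P over the event = 0·(3/21) + 36·(1/21) + 64·(2/21) = 164/21.
E[S^2 | T = 1] = (164/21) / (2/7) = 82/3.

82/3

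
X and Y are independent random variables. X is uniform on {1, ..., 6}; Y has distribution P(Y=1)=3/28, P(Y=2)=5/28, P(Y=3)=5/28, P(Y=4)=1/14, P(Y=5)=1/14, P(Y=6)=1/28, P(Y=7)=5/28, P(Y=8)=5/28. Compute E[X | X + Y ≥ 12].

P(X + Y ≥ 12) = 13/84.
Summing X·P(x,y) over outcomes with X + Y ≥ 12 gives 17/21.
E[X | X + Y ≥ 12] = (17/21) / (13/84) = 68/13.

68/13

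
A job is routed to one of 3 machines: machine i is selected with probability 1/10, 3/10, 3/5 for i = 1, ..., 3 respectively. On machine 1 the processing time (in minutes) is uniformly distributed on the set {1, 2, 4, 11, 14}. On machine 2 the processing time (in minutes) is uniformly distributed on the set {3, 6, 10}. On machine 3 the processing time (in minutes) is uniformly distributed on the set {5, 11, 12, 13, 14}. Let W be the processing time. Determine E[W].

E[W | machine 1] = (1+2+4+11+14)/5 = 32/5.
E[W | machine 2] = (3+6+10)/3 = 19/3.
E[W | machine 3] = (5+11+12+13+14)/5 = 11.
E[W] = (1/10)·(32/5) + (3/10)·(19/3) + (3/5)·(11) = 457/50.

457/50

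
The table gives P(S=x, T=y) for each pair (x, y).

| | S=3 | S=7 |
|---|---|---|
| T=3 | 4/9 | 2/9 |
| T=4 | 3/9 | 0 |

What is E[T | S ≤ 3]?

P(S ≤ 3) = 7/9.
Σ T·P over the event = 3·(4/9) + 4·(3/9) = 8/3.
E[T | S ≤ 3] = (8/3) / (7/9) = 24/7.

24/7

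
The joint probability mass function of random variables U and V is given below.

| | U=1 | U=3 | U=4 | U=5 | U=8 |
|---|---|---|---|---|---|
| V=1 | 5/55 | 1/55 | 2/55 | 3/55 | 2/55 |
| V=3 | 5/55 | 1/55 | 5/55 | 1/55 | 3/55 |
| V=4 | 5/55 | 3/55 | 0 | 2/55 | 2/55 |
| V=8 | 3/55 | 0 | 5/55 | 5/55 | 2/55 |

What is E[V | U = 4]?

19/4

P(U = 4) = 12/55.
Σ V·P over the event = 1·(2/55) + 3·(5/55) + 8·(5/55) = 57/55.
E[V | U = 4] = (57/55) / (12/55) = 19/4.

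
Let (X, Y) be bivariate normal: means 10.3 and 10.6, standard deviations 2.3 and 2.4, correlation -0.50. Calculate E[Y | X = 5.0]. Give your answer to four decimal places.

The regression of Y on X has slope ρ·σ_Y/σ_X and passes through (μ_X, μ_Y).
E[Y | X=5.0] = 10.6 + (-0.50)·(2.4/2.3)·(5.0 − (10.3)) = 10.6 + (-0.52174)·(-5.3) = 13.3652.

13.3652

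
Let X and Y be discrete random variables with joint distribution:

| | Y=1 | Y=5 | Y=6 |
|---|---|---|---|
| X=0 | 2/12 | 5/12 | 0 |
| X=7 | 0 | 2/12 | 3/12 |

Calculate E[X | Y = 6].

P(Y = 6) = 1/4.
Σ X·P over the event = 7·(3/12) = 7/4.
E[X | Y = 6] = (7/4) / (1/4) = 7.

7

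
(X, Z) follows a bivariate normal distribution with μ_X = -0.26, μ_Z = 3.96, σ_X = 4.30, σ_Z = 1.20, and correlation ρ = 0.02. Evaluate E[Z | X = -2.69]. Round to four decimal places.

3.9464

For a bivariate normal, E[Z | X=x] = μ_Z + ρ·(σ_Z/σ_X)·(x − μ_X).
E[Z | X=-2.69] = 3.96 + (0.02)·(1.20/4.30)·(-2.69 − (-0.26)) = 3.96 + (0.0055814)·(-2.43) = 3.9464.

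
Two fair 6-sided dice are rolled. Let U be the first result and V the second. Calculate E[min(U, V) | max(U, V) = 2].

4/3

Outcomes with max(U, V) = 2: (1,2), (2,1), (2,2), each with probability 1/36.
E[min(U, V) | max(U, V) = 2] = (1 + 1 + 2) / 3 = 4/3.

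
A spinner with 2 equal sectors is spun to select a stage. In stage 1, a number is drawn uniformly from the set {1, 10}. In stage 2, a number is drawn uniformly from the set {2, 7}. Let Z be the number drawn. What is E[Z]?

E[Z | stage 1] = (1+10)/2 = 11/2.
E[Z | stage 2] = (2+7)/2 = 9/2.
By the law of total expectation,
E[Z] = (1/2)·(11/2) + (1/2)·(9/2) = 5.

5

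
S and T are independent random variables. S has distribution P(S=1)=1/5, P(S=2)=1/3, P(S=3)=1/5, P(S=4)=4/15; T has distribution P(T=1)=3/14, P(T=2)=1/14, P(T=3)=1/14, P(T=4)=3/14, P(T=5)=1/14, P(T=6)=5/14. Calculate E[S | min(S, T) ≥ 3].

25/7

P(min(S, T) ≥ 3) = 1/3.
Summing S·P(x,y) over outcomes with min(S, T) ≥ 3 gives 25/21.
E[S | min(S, T) ≥ 3] = (25/21) / (1/3) = 25/7.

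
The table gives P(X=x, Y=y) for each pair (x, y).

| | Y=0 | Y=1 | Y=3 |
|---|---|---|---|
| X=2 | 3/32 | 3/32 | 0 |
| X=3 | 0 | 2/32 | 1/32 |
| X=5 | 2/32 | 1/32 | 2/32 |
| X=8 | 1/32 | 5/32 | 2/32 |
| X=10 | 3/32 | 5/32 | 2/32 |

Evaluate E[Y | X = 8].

11/8

P(X = 8) = 1/4.
Σ Y·P over the event = 0·(1/32) + 1·(5/32) + 3·(2/32) = 11/32.
E[Y | X = 8] = (11/32) / (1/4) = 11/8.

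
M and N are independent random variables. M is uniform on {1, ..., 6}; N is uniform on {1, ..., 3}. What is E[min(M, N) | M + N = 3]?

Outcomes with M + N = 3: (1,2), (2,1), each with probability 1/18.
E[min(M, N) | M + N = 3] = (1 + 1) / 2 = 1.

1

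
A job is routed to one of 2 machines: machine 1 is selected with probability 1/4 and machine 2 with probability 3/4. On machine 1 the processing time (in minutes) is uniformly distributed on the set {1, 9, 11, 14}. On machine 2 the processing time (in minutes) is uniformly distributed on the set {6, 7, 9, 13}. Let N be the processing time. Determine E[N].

35/4

E[N | machine 1] = (1+9+11+14)/4 = 35/4.
E[N | machine 2] = (6+7+9+13)/4 = 35/4.
E[N] = (1/4)·(35/4) + (3/4)·(35/4) = 35/4.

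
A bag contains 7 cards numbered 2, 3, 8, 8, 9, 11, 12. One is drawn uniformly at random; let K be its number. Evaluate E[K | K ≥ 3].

P(K ≥ 3) = 6/7.
Σ over the event: 3·1/7 + 8·2/7 + 9·1/7 + 11·1/7 + 12·1/7 = 51/7.
E[K | K ≥ 3] = (51/7) / (6/7) = 17/2.

17/2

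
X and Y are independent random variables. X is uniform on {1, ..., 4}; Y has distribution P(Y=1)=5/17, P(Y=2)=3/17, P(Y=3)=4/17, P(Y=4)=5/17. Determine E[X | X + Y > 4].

127/43

P(X + Y > 4) = 43/68.
Summing X·P(x,y) over outcomes with X + Y > 4 gives 127/68.
E[X | X + Y > 4] = (127/68) / (43/68) = 127/43.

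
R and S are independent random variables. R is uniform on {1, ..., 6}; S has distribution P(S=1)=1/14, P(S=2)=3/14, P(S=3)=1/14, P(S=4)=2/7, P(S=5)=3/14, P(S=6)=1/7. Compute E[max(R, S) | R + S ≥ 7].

280/53

P(R + S ≥ 7) = 53/84.
Summing max(R,S)·P(x,y) over outcomes with R + S ≥ 7 gives 10/3.
E[max(R, S) | R + S ≥ 7] = (10/3) / (53/84) = 280/53.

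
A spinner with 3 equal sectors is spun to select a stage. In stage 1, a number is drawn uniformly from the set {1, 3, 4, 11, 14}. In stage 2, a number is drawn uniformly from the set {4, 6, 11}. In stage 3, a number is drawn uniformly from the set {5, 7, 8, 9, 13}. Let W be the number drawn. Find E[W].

E[W | stage 1] = (1+3+4+11+14)/5 = 33/5.
E[W | stage 2] = (4+6+11)/3 = 7.
E[W | stage 3] = (5+7+8+9+13)/5 = 42/5.
E[W] = (1/3)·(33/5) + (1/3)·(7) + (1/3)·(42/5) = 22/3.

22/3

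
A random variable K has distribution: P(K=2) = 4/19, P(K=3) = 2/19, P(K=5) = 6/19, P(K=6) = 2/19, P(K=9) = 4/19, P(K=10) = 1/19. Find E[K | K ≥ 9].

P(K ≥ 9) = 5/19.
Σ over the event: 9·4/19 + 10·1/19 = 46/19.
E[K | K ≥ 9] = (46/19) / (5/19) = 46/5.

46/5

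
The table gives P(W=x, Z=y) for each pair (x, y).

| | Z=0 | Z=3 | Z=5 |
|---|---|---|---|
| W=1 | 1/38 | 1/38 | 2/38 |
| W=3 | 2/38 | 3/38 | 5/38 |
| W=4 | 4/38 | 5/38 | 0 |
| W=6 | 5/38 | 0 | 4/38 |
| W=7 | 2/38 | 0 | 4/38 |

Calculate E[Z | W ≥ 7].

P(W ≥ 7) = 3/19.
Σ Z·P over the event = 0·(2/38) + 5·(4/38) = 10/19.
E[Z | W ≥ 7] = (10/19) / (3/19) = 10/3.

10/3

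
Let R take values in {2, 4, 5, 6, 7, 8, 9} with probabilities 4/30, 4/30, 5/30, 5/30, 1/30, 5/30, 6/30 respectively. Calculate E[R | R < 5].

3

P(R < 5) = 4/15.
Σ over the event: 2·2/15 + 4·2/15 = 4/5.
E[R | R < 5] = (4/5) / (4/15) = 3.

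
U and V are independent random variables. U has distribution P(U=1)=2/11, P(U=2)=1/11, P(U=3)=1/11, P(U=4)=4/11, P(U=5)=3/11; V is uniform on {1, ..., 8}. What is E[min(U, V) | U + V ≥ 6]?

226/71

P(U + V ≥ 6) = 71/88.
Summing min(U,V)·P(x,y) over outcomes with U + V ≥ 6 gives 113/44.
E[min(U, V) | U + V ≥ 6] = (113/44) / (71/88) = 226/71.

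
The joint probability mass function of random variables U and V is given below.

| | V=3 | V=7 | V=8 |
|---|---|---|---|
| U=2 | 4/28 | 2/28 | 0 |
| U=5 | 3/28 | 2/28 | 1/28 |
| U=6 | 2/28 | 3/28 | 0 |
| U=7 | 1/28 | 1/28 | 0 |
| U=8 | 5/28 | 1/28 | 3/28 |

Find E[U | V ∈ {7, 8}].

P(V ∈ {7, 8}) = 13/28.
Σ U·P over the event = 2·(2/28) + 5·(2/28) + 5·(1/28) + 6·(3/28) + 7·(1/28) + 8·(1/28) + 8·(3/28) = 19/7.
E[U | V ∈ {7, 8}] = (19/7) / (13/28) = 76/13.

76/13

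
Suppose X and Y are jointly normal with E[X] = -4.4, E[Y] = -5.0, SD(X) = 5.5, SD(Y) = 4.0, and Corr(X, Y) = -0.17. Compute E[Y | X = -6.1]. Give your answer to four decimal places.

E[Y | X=x] = μ_Y + ρ(σ_Y/σ_X)(x − μ_X) for jointly normal variables.
E[Y | X=-6.1] = -5.0 + (-0.17)·(4.0/5.5)·(-6.1 − (-4.4)) = -5.0 + (-0.12364)·(-1.7) = -4.7898.

-4.7898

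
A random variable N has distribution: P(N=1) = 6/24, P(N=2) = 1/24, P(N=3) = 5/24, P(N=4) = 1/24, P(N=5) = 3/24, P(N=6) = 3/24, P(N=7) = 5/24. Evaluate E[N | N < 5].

P(N < 5) = 13/24.
Σ over the event: 1·1/4 + 2·1/24 + 3·5/24 + 4·1/24 = 9/8.
E[N | N < 5] = (9/8) / (13/24) = 27/13.

27/13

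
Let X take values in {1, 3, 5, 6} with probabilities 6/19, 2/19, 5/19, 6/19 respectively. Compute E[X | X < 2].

P(X < 2) = 6/19.
Σ over the event: 1·6/19 = 6/19.
E[X | X < 2] = (6/19) / (6/19) = 1.

1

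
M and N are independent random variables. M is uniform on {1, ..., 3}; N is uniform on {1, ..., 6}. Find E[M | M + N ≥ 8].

8/3

Outcomes with M + N ≥ 8: (2,6), (3,5), (3,6), each with probability 1/18.
E[M | M + N ≥ 8] = (2 + 3 + 3) / 3 = 8/3.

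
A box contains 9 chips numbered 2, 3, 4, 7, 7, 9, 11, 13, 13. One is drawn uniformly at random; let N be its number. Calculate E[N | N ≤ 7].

P(N ≤ 7) = 5/9.
Σ over the event: 2·1/9 + 3·1/9 + 4·1/9 + 7·2/9 = 23/9.
E[N | N ≤ 7] = (23/9) / (5/9) = 23/5.

23/5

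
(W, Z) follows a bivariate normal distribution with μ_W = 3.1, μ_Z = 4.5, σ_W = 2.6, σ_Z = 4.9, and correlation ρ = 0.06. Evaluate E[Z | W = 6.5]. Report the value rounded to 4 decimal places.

For a bivariate normal, E[Z | W=x] = μ_Z + ρ·(σ_Z/σ_W)·(x − μ_W).
E[Z | W=6.5] = 4.5 + (0.06)·(4.9/2.6)·(6.5 − (3.1)) = 4.5 + (0.11308)·(3.4) = 4.8845.

4.8845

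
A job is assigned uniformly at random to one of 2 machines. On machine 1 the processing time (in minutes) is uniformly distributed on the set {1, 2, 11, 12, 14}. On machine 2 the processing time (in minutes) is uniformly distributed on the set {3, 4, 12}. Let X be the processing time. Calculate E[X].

43/6

E[X | machine 1] = (1+2+11+12+14)/5 = 8.
E[X | machine 2] = (3+4+12)/3 = 19/3.
E[X] = (1/2)·(8) + (1/2)·(19/3) = 43/6.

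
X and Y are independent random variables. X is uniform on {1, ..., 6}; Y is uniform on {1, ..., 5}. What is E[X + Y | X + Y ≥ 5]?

P(X + Y ≥ 5) = 4/5.
Summing (X+Y)·P(x,y) over outcomes with X + Y ≥ 5 gives 35/6.
E[X + Y | X + Y ≥ 5] = (35/6) / (4/5) = 175/24.

175/24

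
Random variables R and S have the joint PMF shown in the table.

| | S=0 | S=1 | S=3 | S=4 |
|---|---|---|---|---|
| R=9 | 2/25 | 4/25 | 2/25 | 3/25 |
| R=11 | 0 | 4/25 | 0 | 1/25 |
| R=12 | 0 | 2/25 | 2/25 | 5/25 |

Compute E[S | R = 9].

P(R = 9) = 11/25.
Σ S·P over the event = 0·(2/25) + 1·(4/25) + 3·(2/25) + 4·(3/25) = 22/25.
E[S | R = 9] = (22/25) / (11/25) = 2.

2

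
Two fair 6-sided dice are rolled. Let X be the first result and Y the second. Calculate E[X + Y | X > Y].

P(X > Y) = 5/12.
Summing (X+Y)·P(x,y) over outcomes with X > Y gives 35/12.
E[X + Y | X > Y] = (35/12) / (5/12) = 7.

7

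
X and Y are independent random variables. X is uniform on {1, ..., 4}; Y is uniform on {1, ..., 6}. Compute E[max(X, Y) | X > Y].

10/3

Outcomes with X > Y: (2,1), (3,1), (3,2), (4,1), (4,2), (4,3), each with probability 1/24.
E[max(X, Y) | X > Y] = (2 + 3 + 3 + 4 + 4 + 4) / 6 = 10/3.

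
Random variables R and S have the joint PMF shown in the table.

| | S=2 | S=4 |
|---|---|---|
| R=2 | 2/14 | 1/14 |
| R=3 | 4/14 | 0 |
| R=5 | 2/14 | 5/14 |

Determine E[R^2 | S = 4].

43/2

P(S = 4) = 3/7.
Σ R^2·P over the event = 4·(1/14) + 25·(5/14) = 129/14.
E[R^2 | S = 4] = (129/14) / (3/7) = 43/2.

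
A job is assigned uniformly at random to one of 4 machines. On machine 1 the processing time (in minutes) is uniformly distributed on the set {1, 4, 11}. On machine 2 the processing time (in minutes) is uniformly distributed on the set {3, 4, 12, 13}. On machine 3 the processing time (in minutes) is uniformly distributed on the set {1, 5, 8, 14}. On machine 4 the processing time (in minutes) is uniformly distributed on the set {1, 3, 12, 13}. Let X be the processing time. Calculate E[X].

E[X | machine 1] = (1+4+11)/3 = 16/3.
E[X | machine 2] = (3+4+12+13)/4 = 8.
E[X | machine 3] = (1+5+8+14)/4 = 7.
E[X | machine 4] = (1+3+12+13)/4 = 29/4.
By the law of total expectation,
E[X] = (1/4)·(16/3) + (1/4)·(8) + (1/4)·(7) + (1/4)·(29/4) = 331/48.

331/48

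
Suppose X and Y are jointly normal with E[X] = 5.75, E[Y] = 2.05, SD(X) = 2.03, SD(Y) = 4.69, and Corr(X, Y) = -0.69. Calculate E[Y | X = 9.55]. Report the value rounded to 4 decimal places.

-4.0077

E[Y | X=x] = μ_Y + ρ(σ_Y/σ_X)(x − μ_X) for jointly normal variables.
E[Y | X=9.55] = 2.05 + (-0.69)·(4.69/2.03)·(9.55 − (5.75)) = 2.05 + (-1.59414)·(3.8) = -4.0077.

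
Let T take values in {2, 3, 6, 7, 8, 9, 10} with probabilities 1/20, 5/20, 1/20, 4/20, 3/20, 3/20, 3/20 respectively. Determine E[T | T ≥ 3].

P(T ≥ 3) = 19/20.
Σ over the event: 3·1/4 + 6·1/20 + 7·1/5 + 8·3/20 + 9·3/20 + 10·3/20 = 13/2.
E[T | T ≥ 3] = (13/2) / (19/20) = 130/19.

130/19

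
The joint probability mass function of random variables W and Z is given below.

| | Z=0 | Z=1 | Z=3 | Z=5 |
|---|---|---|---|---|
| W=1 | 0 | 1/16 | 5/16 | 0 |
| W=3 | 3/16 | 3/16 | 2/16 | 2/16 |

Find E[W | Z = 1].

P(Z = 1) = 1/4.
Σ W·P over the event = 1·(1/16) + 3·(3/16) = 5/8.
E[W | Z = 1] = (5/8) / (1/4) = 5/2.

5/2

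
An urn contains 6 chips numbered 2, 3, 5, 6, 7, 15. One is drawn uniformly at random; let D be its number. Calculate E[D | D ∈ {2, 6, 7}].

5

P(D ∈ {2, 6, 7}) = 1/2.
Σ over the event: 2·1/6 + 6·1/6 + 7·1/6 = 5/2.
E[D | D ∈ {2, 6, 7}] = (5/2) / (1/2) = 5.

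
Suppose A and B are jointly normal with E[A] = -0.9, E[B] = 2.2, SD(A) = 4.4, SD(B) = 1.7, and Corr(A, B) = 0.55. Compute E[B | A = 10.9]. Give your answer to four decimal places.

4.7075

E[B | A=x] = μ_B + ρ(σ_B/σ_A)(x − μ_A) for jointly normal variables.
E[B | A=10.9] = 2.2 + (0.55)·(1.7/4.4)·(10.9 − (-0.9)) = 2.2 + (0.2125)·(11.8) = 4.7075.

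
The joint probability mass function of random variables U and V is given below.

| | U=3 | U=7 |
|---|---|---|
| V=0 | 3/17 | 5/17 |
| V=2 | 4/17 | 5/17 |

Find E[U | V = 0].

11/2

P(V = 0) = 8/17.
Σ U·P over the event = 3·(3/17) + 7·(5/17) = 44/17.
E[U | V = 0] = (44/17) / (8/17) = 11/2.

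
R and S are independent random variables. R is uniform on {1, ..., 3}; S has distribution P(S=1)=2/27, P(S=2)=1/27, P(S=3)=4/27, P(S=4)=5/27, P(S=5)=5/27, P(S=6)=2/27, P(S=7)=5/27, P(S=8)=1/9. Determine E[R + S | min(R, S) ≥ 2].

P(min(R, S) ≥ 2) = 50/81.
Summing (R+S)·P(x,y) over outcomes with min(R, S) ≥ 2 gives 385/81.
E[R + S | min(R, S) ≥ 2] = (385/81) / (50/81) = 77/10.

77/10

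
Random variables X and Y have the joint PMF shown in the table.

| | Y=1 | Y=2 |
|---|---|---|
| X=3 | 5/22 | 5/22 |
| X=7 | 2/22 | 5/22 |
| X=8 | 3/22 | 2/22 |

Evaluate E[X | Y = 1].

53/10

P(Y = 1) = 5/11.
Σ X·P over the event = 3·(5/22) + 7·(2/22) + 8·(3/22) = 53/22.
E[X | Y = 1] = (53/22) / (5/11) = 53/10.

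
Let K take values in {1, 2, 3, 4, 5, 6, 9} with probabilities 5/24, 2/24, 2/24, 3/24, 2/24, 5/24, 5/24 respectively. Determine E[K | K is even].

P(K is even) = 5/12.
Σ over the event: 2·1/12 + 4·1/8 + 6·5/24 = 23/12.
E[K | K is even] = (23/12) / (5/12) = 23/5.

23/5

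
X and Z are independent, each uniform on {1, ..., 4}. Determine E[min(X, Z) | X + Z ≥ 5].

Outcomes with X + Z ≥ 5: (1,4), (2,3), (2,4), (3,2), (3,3), (3,4), (4,1), (4,2), (4,3), (4,4), each with probability 1/16.
E[min(X, Z) | X + Z ≥ 5] = (1 + 2 + 2 + 2 + 3 + 3 + 1 + 2 + 3 + 4) / 10 = 23/10.

23/10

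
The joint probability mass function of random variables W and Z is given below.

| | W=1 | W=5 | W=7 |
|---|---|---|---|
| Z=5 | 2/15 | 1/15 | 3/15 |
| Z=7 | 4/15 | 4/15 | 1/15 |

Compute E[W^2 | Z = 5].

P(Z = 5) = 2/5.
Σ W^2·P over the event = 1·(2/15) + 25·(1/15) + 49·(3/15) = 58/5.
E[W^2 | Z = 5] = (58/5) / (2/5) = 29.

29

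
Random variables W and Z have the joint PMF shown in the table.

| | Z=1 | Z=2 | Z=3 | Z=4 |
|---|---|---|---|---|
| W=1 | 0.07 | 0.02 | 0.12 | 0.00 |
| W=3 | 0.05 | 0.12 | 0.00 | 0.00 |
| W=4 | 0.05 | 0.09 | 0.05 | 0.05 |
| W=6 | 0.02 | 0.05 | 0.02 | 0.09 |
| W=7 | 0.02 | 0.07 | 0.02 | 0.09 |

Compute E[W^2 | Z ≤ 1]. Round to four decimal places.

14.3810

P(Z ≤ 1) = 0.21.
Σ W^2·P over the event = 1·(0.07) + 9·(0.05) + 16·(0.05) + 36·(0.02) + 49·(0.02) = 3.02.
E[W^2 | Z ≤ 1] = (3.02) / (0.21) = 14.3810.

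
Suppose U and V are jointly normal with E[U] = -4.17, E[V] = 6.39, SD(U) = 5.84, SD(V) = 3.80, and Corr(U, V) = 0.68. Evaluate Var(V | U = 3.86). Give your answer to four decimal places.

For a bivariate normal, Var(V | U=x) = σ_V²(1 − ρ²).
Var(V | U=3.86) = (3.80)²·(1 − (0.68)²) = 14.44·0.5376 = 7.7629.

7.7629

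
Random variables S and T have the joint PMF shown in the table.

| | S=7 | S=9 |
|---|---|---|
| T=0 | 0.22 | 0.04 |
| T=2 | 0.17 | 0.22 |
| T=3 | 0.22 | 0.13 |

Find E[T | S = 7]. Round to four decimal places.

1.6393

P(S = 7) = 0.61.
Σ T·P over the event = 0·(0.22) + 2·(0.17) + 3·(0.22) = 1.00.
E[T | S = 7] = (1.00) / (0.61) = 1.6393.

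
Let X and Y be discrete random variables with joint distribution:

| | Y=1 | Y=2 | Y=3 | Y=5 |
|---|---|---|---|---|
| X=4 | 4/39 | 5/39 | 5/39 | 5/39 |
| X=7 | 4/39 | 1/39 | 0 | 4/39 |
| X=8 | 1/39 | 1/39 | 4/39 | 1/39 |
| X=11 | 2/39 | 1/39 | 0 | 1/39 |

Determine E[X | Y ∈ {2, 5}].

P(Y ∈ {2, 5}) = 19/39.
Σ X·P over the event = 4·(5/39) + 4·(5/39) + 7·(1/39) + 7·(4/39) + 8·(1/39) + 8·(1/39) + 11·(1/39) + 11·(1/39) = 113/39.
E[X | Y ∈ {2, 5}] = (113/39) / (19/39) = 113/19.

113/19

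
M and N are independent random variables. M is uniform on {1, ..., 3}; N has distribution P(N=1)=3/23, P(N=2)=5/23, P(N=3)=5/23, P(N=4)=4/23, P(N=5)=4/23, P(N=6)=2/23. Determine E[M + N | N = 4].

6

P(N = 4) = 4/23.
Summing (M+N)·P(x,y) over outcomes with N = 4 gives 24/23.
E[M + N | N = 4] = (24/23) / (4/23) = 6.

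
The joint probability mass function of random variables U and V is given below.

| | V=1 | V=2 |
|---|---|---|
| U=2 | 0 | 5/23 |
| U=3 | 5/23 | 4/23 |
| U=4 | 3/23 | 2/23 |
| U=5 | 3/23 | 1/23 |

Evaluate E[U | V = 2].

35/12

P(V = 2) = 12/23.
Σ U·P over the event = 2·(5/23) + 3·(4/23) + 4·(2/23) + 5·(1/23) = 35/23.
E[U | V = 2] = (35/23) / (12/23) = 35/12.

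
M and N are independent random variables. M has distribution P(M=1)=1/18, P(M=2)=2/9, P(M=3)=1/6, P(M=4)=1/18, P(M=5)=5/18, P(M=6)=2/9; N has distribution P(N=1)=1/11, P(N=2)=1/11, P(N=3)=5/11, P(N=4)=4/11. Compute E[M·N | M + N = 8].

P(M + N = 8) = 1/6.
Summing MN·P(x,y) over outcomes with M + N = 8 gives 487/198.
E[M·N | M + N = 8] = (487/198) / (1/6) = 487/33.

487/33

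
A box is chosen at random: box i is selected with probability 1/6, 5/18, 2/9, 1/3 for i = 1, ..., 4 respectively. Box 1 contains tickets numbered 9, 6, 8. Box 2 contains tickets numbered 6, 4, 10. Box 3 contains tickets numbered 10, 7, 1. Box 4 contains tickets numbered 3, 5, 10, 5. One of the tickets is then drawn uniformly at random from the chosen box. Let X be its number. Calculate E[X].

E[X | box 1] = (9+6+8)/3 = 23/3.
E[X | box 2] = (6+4+10)/3 = 20/3.
E[X | box 3] = (10+7+1)/3 = 6.
E[X | box 4] = (3+5+10+5)/4 = 23/4.
E[X] = (1/6)·(23/3) + (5/18)·(20/3) + (2/9)·(6) + (1/3)·(23/4) = 689/108.

689/108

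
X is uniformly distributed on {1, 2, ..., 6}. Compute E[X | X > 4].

11/2

Given X > 4, X is equally likely to be any of {5, 6}.
E[X | X > 4] = (5 + 6) / 2 = 11/2.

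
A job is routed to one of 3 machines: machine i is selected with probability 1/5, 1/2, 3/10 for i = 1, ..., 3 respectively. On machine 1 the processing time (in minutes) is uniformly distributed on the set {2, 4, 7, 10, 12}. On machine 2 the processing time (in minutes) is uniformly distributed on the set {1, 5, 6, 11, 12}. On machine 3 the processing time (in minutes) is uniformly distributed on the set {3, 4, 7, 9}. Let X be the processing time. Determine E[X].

E[X | machine 1] = (2+4+7+10+12)/5 = 7.
E[X | machine 2] = (1+5+6+11+12)/5 = 7.
E[X | machine 3] = (3+4+7+9)/4 = 23/4.
By the law of total expectation,
E[X] = (1/5)·(7) + (1/2)·(7) + (3/10)·(23/4) = 53/8.

53/8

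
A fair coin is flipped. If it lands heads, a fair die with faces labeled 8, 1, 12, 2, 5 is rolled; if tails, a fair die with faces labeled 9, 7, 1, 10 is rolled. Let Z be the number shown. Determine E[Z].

E[Z | heads] = (8+1+12+2+5)/5 = 28/5.
E[Z | tails] = (9+7+1+10)/4 = 27/4.
By the law of total expectation,
E[Z] = (1/2)·(28/5) + (1/2)·(27/4) = 247/40.

247/40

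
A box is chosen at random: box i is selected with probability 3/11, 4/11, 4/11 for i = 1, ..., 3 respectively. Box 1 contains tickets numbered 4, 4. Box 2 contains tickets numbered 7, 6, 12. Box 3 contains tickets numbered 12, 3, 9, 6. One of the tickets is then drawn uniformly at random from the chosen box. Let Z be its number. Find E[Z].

226/33

E[Z | box 1] = (4+4)/2 = 4.
E[Z | box 2] = (7+6+12)/3 = 25/3.
E[Z | box 3] = (12+3+9+6)/4 = 15/2.
By the law of total expectation,
E[Z] = (3/11)·(4) + (4/11)·(25/3) + (4/11)·(15/2) = 226/33.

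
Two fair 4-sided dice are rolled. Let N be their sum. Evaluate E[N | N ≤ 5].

P(N ≤ 5) = 5/8.
Σ over the event: 2·1/16 + 3·1/8 + 4·3/16 + 5·1/4 = 5/2.
E[N | N ≤ 5] = (5/2) / (5/8) = 4.

4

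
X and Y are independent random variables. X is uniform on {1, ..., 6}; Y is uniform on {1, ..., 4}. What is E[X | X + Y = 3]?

Outcomes with X + Y = 3: (1,2), (2,1), each with probability 1/24.
E[X | X + Y = 3] = (1 + 2) / 2 = 3/2.

3/2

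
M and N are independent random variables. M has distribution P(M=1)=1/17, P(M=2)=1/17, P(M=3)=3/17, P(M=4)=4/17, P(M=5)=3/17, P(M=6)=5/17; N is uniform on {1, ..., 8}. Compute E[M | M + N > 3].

580/133

P(M + N > 3) = 133/136.
Summing M·P(x,y) over outcomes with M + N > 3 gives 145/34.
E[M | M + N > 3] = (145/34) / (133/136) = 580/133.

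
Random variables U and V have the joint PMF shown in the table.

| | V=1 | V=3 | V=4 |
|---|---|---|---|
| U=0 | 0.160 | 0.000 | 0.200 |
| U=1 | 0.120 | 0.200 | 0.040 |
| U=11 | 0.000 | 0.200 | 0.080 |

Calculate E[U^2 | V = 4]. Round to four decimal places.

P(V = 4) = 0.320.
Summing U^2·P(U=x,V=y) over the conditioning event gives 9.720.
E[U^2 | V = 4] = (9.720) / (0.320) = 30.3750.

30.3750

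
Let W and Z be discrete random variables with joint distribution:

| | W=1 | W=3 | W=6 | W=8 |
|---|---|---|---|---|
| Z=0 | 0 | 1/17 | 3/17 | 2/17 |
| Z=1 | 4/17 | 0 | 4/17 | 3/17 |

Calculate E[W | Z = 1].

52/11

P(Z = 1) = 11/17.
Σ W·P over the event = 1·(4/17) + 6·(4/17) + 8·(3/17) = 52/17.
E[W | Z = 1] = (52/17) / (11/17) = 52/11.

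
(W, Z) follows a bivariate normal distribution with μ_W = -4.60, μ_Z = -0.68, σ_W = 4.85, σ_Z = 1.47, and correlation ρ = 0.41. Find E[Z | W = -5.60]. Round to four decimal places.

E[Z | W=x] = μ_Z + ρ(σ_Z/σ_W)(x − μ_W) for jointly normal variables.
E[Z | W=-5.60] = -0.68 + (0.41)·(1.47/4.85)·(-5.60 − (-4.60)) = -0.68 + (0.12427)·(-1) = -0.8043.

-0.8043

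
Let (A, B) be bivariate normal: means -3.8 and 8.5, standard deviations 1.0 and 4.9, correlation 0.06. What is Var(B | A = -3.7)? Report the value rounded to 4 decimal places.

For a bivariate normal, Var(B | A=x) = σ_B²(1 − ρ²).
Var(B | A=-3.7) = (4.9)²·(1 − (0.06)²) = 24.01·0.9964 = 23.9236.

23.9236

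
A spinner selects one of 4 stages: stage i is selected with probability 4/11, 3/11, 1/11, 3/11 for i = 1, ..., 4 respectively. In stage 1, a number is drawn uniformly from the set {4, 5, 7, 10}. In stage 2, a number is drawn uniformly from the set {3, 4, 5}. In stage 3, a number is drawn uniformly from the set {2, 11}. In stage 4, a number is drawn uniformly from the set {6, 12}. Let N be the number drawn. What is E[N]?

E[N | stage 1] = (4+5+7+10)/4 = 13/2.
E[N | stage 2] = (3+4+5)/3 = 4.
E[N | stage 3] = (2+11)/2 = 13/2.
E[N | stage 4] = (6+12)/2 = 9.
E[N] = (4/11)·(13/2) + (3/11)·(4) + (1/11)·(13/2) + (3/11)·(9) = 13/2.

13/2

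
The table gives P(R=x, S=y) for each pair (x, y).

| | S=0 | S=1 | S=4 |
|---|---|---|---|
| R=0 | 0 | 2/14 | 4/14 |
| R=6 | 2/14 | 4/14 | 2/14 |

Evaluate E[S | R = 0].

3

P(R = 0) = 3/7.
Summing S·P(R=x,S=y) over the conditioning event gives 9/7.
E[S | R = 0] = (9/7) / (3/7) = 3.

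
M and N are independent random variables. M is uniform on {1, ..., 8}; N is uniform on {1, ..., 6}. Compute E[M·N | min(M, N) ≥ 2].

P(min(M, N) ≥ 2) = 35/48.
Summing MN·P(x,y) over outcomes with min(M, N) ≥ 2 gives 175/12.
E[M·N | min(M, N) ≥ 2] = (175/12) / (35/48) = 20.

20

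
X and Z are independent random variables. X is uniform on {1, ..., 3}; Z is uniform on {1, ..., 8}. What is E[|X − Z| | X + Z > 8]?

Outcomes with X + Z > 8: (1,8), (2,7), (2,8), (3,6), (3,7), (3,8), each with probability 1/24.
E[|X − Z| | X + Z > 8] = (7 + 5 + 6 + 3 + 4 + 5) / 6 = 5.

5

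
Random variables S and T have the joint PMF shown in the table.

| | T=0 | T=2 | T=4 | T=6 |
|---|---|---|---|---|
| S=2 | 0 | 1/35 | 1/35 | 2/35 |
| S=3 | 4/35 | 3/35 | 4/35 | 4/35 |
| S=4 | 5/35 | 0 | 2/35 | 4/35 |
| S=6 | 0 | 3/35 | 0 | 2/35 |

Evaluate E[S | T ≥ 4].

66/19

P(T ≥ 4) = 19/35.
Σ S·P over the event = 2·(1/35) + 2·(2/35) + 3·(4/35) + 3·(4/35) + 4·(2/35) + 4·(4/35) + 6·(2/35) = 66/35.
E[S | T ≥ 4] = (66/35) / (19/35) = 66/19.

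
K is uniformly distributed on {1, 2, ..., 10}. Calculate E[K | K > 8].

19/2

Given K > 8, K is equally likely to be any of {9, 10}.
E[K | K > 8] = (9 + 10) / 2 = 19/2.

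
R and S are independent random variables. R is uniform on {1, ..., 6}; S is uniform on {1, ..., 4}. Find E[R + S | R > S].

P(R > S) = 7/12.
Summing (R+S)·P(x,y) over outcomes with R > S gives 47/12.
E[R + S | R > S] = (47/12) / (7/12) = 47/7.

47/7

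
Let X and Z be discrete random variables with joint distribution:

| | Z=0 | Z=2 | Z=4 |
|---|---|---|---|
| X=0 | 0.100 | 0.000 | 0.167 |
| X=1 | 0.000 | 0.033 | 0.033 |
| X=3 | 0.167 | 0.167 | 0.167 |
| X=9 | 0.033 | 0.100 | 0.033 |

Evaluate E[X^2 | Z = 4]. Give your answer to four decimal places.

10.5225

P(Z = 4) = 0.400.
Σ X^2·P over the event = 0·(0.167) + 1·(0.033) + 9·(0.167) + 81·(0.033) = 4.209.
E[X^2 | Z = 4] = (4.209) / (0.400) = 10.5225.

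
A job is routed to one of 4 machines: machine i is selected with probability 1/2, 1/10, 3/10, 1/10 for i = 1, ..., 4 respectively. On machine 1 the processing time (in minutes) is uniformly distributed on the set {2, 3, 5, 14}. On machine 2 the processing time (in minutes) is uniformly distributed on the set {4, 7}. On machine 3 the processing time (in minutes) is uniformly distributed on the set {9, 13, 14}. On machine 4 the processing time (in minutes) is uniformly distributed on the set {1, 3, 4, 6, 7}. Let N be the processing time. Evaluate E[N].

757/100

E[N | machine 1] = (2+3+5+14)/4 = 6.
E[N | machine 2] = (4+7)/2 = 11/2.
E[N | machine 3] = (9+13+14)/3 = 12.
E[N | machine 4] = (1+3+4+6+7)/5 = 21/5.
By the law of total expectation,
E[N] = (1/2)·(6) + (1/10)·(11/2) + (3/10)·(12) + (1/10)·(21/5) = 757/100.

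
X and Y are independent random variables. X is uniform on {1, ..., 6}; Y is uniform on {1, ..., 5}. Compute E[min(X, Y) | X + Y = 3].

1

P(X + Y = 3) = 1/15.
Summing min(X,Y)·P(x,y) over outcomes with X + Y = 3 gives 1/15.
E[min(X, Y) | X + Y = 3] = (1/15) / (1/15) = 1.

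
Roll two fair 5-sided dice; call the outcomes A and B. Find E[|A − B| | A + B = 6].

Outcomes with A + B = 6: (1,5), (2,4), (3,3), (4,2), (5,1), each with probability 1/25.
E[|A − B| | A + B = 6] = (4 + 2 + 0 + 2 + 4) / 5 = 12/5.

12/5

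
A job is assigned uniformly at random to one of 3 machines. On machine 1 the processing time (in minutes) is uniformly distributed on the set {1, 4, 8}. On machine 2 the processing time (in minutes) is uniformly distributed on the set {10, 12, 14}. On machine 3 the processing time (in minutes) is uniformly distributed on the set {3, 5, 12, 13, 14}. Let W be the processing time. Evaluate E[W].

386/45

E[W | machine 1] = (1+4+8)/3 = 13/3.
E[W | machine 2] = (10+12+14)/3 = 12.
E[W | machine 3] = (3+5+12+13+14)/5 = 47/5.
By the law of total expectation,
E[W] = (1/3)·(13/3) + (1/3)·(12) + (1/3)·(47/5) = 386/45.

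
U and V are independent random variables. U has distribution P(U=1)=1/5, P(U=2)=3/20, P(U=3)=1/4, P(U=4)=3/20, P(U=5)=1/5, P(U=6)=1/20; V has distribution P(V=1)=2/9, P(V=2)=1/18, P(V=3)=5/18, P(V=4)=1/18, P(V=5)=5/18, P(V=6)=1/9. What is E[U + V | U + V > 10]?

167/15

P(U + V > 10) = 1/24.
Summing (U+V)·P(x,y) over outcomes with U + V > 10 gives 167/360.
E[U + V | U + V > 10] = (167/360) / (1/24) = 167/15.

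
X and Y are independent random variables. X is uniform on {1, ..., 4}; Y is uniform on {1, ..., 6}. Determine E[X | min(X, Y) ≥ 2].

P(min(X, Y) ≥ 2) = 5/8.
Summing X·P(x,y) over outcomes with min(X, Y) ≥ 2 gives 15/8.
E[X | min(X, Y) ≥ 2] = (15/8) / (5/8) = 3.

3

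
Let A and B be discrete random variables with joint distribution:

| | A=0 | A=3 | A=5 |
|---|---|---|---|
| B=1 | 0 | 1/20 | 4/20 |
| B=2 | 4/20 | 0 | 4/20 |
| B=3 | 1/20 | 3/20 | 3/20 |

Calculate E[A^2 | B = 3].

P(B = 3) = 7/20.
Σ A^2·P over the event = 0·(1/20) + 9·(3/20) + 25·(3/20) = 51/10.
E[A^2 | B = 3] = (51/10) / (7/20) = 102/7.

102/7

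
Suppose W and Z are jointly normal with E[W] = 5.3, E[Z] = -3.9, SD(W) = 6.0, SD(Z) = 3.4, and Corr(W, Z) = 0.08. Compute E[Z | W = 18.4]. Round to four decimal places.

E[Z | W=x] = μ_Z + ρ(σ_Z/σ_W)(x − μ_W) for jointly normal variables.
E[Z | W=18.4] = -3.9 + (0.08)·(3.4/6.0)·(18.4 − (5.3)) = -3.9 + (0.045333)·(13.1) = -3.3061.

-3.3061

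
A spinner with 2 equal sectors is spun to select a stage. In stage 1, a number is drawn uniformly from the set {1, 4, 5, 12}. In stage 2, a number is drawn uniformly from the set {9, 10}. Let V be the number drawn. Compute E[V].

E[V | stage 1] = (1+4+5+12)/4 = 11/2.
E[V | stage 2] = (9+10)/2 = 19/2.
E[V] = (1/2)·(11/2) + (1/2)·(19/2) = 15/2.

15/2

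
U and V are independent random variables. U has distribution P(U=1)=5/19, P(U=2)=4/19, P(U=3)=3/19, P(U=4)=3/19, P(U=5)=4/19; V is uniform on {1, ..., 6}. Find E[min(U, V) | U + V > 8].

89/21

P(U + V > 8) = 7/38.
Summing min(U,V)·P(x,y) over outcomes with U + V > 8 gives 89/114.
E[min(U, V) | U + V > 8] = (89/114) / (7/38) = 89/21.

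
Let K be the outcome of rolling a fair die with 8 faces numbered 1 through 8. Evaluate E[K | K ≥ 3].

Given K ≥ 3, K is equally likely to be any of {3, 4, 5, 6, 7, 8}.
E[K | K ≥ 3] = (3 + 4 + 5 + 6 + 7 + 8) / 6 = 11/2.

11/2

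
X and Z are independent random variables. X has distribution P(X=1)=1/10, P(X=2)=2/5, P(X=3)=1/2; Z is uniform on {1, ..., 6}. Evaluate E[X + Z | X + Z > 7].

P(X + Z > 7) = 7/30.
Summing (X+Z)·P(x,y) over outcomes with X + Z > 7 gives 39/20.
E[X + Z | X + Z > 7] = (39/20) / (7/30) = 117/14.

117/14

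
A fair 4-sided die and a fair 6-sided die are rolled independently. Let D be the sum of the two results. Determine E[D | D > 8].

28/3

P(D > 8) = 1/8.
Σ over the event: 9·1/12 + 10·1/24 = 7/6.
E[D | D > 8] = (7/6) / (1/8) = 28/3.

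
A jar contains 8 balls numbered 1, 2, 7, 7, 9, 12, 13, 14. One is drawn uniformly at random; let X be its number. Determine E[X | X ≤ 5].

P(X ≤ 5) = 1/4.
Σ over the event: 1·1/8 + 2·1/8 = 3/8.
E[X | X ≤ 5] = (3/8) / (1/4) = 3/2.

3/2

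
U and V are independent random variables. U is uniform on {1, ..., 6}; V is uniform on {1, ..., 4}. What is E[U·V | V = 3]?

21/2

P(V = 3) = 1/4.
Summing UV·P(x,y) over outcomes with V = 3 gives 21/8.
E[U·V | V = 3] = (21/8) / (1/4) = 21/2.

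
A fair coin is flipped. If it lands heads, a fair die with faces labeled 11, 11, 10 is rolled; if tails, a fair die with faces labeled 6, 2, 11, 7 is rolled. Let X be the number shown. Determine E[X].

E[X | heads] = (11+11+10)/3 = 32/3.
E[X | tails] = (6+2+11+7)/4 = 13/2.
By the law of total expectation,
E[X] = (1/2)·(32/3) + (1/2)·(13/2) = 103/12.

103/12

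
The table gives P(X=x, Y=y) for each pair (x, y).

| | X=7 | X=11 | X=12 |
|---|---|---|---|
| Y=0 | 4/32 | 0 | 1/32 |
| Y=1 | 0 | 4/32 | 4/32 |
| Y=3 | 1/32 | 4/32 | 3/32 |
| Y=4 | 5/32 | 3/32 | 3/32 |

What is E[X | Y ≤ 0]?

8

P(Y ≤ 0) = 5/32.
Σ X·P over the event = 7·(4/32) + 12·(1/32) = 5/4.
E[X | Y ≤ 0] = (5/4) / (5/32) = 8.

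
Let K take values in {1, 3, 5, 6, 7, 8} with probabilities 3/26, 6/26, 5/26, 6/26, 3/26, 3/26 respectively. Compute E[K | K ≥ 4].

106/17

P(K ≥ 4) = 17/26.
Σ over the event: 5·5/26 + 6·3/13 + 7·3/26 + 8·3/26 = 53/13.
E[K | K ≥ 4] = (53/13) / (17/26) = 106/17.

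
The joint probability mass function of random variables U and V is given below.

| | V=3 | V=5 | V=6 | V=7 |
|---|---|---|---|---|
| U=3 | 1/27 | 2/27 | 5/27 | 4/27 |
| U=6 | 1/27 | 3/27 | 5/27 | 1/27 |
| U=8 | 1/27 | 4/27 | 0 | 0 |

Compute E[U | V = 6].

P(V = 6) = 10/27.
Σ U·P over the event = 3·(5/27) + 6·(5/27) = 5/3.
E[U | V = 6] = (5/3) / (10/27) = 9/2.

9/2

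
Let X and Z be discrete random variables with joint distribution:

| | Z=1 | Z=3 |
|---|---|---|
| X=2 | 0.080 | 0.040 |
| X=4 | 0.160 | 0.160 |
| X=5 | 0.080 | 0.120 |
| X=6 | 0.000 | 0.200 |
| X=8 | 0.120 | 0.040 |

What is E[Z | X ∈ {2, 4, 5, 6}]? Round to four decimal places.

2.2381

P(X ∈ {2, 4, 5, 6}) = 0.840.
Σ Z·P over the event = 1·(0.080) + 3·(0.040) + 1·(0.160) + 3·(0.160) + 1·(0.080) + 3·(0.120) + 3·(0.200) = 1.880.
E[Z | X ∈ {2, 4, 5, 6}] = (1.880) / (0.840) = 2.2381.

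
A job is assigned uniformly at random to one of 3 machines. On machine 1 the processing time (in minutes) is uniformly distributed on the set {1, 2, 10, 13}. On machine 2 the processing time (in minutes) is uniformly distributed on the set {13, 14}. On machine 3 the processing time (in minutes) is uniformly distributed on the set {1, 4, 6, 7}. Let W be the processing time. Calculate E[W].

E[W | machine 1] = (1+2+10+13)/4 = 13/2.
E[W | machine 2] = (13+14)/2 = 27/2.
E[W | machine 3] = (1+4+6+7)/4 = 9/2.
By the law of total expectation,
E[W] = (1/3)·(13/2) + (1/3)·(27/2) + (1/3)·(9/2) = 49/6.

49/6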